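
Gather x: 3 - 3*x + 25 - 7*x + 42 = 70 - 10*x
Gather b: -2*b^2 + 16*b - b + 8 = -2*b^2 + 15*b + 8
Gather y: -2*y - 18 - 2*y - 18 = -4*y - 36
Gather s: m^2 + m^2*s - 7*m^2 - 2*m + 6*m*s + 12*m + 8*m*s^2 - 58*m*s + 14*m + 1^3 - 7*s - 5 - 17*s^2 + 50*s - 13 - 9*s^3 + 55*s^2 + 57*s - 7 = -6*m^2 + 24*m - 9*s^3 + s^2*(8*m + 38) + s*(m^2 - 52*m + 100) - 24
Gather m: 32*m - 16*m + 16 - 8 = 16*m + 8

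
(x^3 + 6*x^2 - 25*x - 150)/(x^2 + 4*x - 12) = (x^2 - 25)/(x - 2)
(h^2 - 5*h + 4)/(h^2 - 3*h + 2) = (h - 4)/(h - 2)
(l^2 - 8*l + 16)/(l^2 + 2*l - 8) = (l^2 - 8*l + 16)/(l^2 + 2*l - 8)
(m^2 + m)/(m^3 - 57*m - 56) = m/(m^2 - m - 56)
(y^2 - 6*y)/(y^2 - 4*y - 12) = y/(y + 2)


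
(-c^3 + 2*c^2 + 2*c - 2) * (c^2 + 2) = -c^5 + 2*c^4 + 2*c^2 + 4*c - 4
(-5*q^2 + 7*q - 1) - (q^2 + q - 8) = -6*q^2 + 6*q + 7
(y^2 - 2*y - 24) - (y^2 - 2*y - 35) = 11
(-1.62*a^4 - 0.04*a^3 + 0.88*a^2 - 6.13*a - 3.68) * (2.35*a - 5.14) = -3.807*a^5 + 8.2328*a^4 + 2.2736*a^3 - 18.9287*a^2 + 22.8602*a + 18.9152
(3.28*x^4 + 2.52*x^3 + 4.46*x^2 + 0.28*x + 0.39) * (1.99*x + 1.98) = 6.5272*x^5 + 11.5092*x^4 + 13.865*x^3 + 9.388*x^2 + 1.3305*x + 0.7722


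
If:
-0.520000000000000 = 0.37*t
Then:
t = -1.41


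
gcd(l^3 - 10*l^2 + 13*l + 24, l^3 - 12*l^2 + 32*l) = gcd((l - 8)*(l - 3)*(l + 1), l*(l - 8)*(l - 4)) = l - 8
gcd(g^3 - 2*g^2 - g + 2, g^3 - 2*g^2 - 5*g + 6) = g - 1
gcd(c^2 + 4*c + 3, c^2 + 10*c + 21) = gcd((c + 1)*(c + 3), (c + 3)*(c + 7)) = c + 3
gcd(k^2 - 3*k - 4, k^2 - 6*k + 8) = k - 4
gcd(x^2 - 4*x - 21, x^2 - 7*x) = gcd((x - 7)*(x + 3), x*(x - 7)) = x - 7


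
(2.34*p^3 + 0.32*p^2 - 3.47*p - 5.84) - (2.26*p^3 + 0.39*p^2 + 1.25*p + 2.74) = 0.0800000000000001*p^3 - 0.07*p^2 - 4.72*p - 8.58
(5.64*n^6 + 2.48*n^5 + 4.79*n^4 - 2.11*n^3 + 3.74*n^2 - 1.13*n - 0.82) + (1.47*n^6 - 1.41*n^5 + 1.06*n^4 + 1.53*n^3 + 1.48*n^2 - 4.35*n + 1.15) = 7.11*n^6 + 1.07*n^5 + 5.85*n^4 - 0.58*n^3 + 5.22*n^2 - 5.48*n + 0.33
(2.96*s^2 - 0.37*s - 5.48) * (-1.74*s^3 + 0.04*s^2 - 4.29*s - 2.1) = -5.1504*s^5 + 0.7622*s^4 - 3.178*s^3 - 4.8479*s^2 + 24.2862*s + 11.508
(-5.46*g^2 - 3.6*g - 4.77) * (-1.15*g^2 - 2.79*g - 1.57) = 6.279*g^4 + 19.3734*g^3 + 24.1017*g^2 + 18.9603*g + 7.4889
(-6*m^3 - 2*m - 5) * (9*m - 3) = -54*m^4 + 18*m^3 - 18*m^2 - 39*m + 15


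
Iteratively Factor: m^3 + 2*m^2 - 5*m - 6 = (m - 2)*(m^2 + 4*m + 3) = (m - 2)*(m + 3)*(m + 1)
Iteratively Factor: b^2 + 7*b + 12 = (b + 4)*(b + 3)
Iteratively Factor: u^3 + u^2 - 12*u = (u - 3)*(u^2 + 4*u) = (u - 3)*(u + 4)*(u)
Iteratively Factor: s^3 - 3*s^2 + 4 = (s - 2)*(s^2 - s - 2) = (s - 2)*(s + 1)*(s - 2)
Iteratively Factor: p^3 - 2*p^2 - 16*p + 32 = (p + 4)*(p^2 - 6*p + 8) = (p - 4)*(p + 4)*(p - 2)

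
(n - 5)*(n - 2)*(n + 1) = n^3 - 6*n^2 + 3*n + 10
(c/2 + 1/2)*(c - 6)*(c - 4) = c^3/2 - 9*c^2/2 + 7*c + 12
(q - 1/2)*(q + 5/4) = q^2 + 3*q/4 - 5/8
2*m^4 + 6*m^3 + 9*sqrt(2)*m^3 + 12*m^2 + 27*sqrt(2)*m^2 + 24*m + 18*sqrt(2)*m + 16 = (m + 2)*(m + 4*sqrt(2))*(sqrt(2)*m + 1)*(sqrt(2)*m + sqrt(2))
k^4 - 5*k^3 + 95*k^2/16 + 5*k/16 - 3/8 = (k - 3)*(k - 2)*(k - 1/4)*(k + 1/4)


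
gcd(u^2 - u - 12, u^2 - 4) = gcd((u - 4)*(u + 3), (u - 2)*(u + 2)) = 1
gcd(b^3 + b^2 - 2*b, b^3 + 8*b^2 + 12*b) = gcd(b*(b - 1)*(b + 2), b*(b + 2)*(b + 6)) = b^2 + 2*b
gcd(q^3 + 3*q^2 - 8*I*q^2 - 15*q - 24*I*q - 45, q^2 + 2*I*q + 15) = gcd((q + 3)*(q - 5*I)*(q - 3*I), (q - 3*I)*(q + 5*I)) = q - 3*I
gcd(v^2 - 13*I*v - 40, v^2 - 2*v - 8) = 1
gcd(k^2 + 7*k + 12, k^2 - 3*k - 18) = k + 3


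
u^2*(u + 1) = u^3 + u^2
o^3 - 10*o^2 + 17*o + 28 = (o - 7)*(o - 4)*(o + 1)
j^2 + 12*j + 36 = (j + 6)^2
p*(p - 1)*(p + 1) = p^3 - p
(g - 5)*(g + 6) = g^2 + g - 30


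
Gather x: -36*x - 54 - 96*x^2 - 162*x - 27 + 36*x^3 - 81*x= 36*x^3 - 96*x^2 - 279*x - 81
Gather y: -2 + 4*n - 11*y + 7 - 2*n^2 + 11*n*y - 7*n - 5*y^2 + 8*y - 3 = -2*n^2 - 3*n - 5*y^2 + y*(11*n - 3) + 2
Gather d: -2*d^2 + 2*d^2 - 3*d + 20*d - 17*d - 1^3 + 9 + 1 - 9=0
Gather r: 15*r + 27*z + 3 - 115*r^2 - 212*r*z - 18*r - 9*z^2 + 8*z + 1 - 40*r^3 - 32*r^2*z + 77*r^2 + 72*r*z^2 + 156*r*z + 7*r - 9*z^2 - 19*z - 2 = -40*r^3 + r^2*(-32*z - 38) + r*(72*z^2 - 56*z + 4) - 18*z^2 + 16*z + 2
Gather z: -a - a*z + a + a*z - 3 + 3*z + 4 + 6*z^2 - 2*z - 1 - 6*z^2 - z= 0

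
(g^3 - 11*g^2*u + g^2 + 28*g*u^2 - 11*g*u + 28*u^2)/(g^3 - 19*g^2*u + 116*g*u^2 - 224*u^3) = (-g - 1)/(-g + 8*u)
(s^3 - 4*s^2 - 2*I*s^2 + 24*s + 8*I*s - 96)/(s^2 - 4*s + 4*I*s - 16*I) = s - 6*I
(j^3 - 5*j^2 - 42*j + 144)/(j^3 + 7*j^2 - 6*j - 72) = (j - 8)/(j + 4)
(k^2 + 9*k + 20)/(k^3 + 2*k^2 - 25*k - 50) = (k + 4)/(k^2 - 3*k - 10)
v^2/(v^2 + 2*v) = v/(v + 2)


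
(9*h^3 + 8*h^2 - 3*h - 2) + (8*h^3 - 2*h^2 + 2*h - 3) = 17*h^3 + 6*h^2 - h - 5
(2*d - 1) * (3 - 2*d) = -4*d^2 + 8*d - 3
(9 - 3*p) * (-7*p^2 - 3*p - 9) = 21*p^3 - 54*p^2 - 81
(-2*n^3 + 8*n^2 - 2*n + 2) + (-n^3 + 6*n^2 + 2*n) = -3*n^3 + 14*n^2 + 2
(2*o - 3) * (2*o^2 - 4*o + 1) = 4*o^3 - 14*o^2 + 14*o - 3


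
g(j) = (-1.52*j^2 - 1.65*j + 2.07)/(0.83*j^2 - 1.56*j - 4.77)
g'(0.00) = 0.49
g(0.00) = -0.43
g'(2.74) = 8.78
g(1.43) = 0.64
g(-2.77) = -0.85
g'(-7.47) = 0.05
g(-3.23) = -0.95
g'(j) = (1.56 - 1.66*j)*(-1.52*j^2 - 1.65*j + 2.07)/(0.83*j^2 - 1.56*j - 4.77)^2 + (-3.04*j - 1.65)/(0.83*j^2 - 1.56*j - 4.77)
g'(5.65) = 1.16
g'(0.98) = 0.84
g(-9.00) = -1.39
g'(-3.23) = 0.18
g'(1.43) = 1.23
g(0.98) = 0.18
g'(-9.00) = 0.04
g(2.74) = 4.93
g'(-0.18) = 0.46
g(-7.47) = -1.32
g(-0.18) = -0.52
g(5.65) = -4.32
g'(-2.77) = 0.26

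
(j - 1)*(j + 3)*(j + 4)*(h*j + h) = h*j^4 + 7*h*j^3 + 11*h*j^2 - 7*h*j - 12*h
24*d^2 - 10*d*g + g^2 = (-6*d + g)*(-4*d + g)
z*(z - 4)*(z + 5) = z^3 + z^2 - 20*z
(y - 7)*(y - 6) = y^2 - 13*y + 42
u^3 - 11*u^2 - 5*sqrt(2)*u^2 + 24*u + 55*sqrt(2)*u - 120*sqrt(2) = (u - 8)*(u - 3)*(u - 5*sqrt(2))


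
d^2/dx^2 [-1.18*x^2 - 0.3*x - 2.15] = -2.36000000000000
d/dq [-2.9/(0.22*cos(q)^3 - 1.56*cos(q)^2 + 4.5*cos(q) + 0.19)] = (-1.914*cos(q)^2 + 9.048*cos(q) - 13.05)*sin(q)/(0.22*cos(q)^3 - 1.56*cos(q)^2 + 4.5*cos(q) + 0.19)^2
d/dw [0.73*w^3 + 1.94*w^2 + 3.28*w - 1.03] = 2.19*w^2 + 3.88*w + 3.28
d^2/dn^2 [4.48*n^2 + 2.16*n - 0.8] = 8.96000000000000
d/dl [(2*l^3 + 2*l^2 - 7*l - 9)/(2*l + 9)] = (8*l^3 + 58*l^2 + 36*l - 45)/(4*l^2 + 36*l + 81)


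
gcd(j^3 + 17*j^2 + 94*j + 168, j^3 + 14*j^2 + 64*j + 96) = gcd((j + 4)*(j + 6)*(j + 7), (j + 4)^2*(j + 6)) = j^2 + 10*j + 24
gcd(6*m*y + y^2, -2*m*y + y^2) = y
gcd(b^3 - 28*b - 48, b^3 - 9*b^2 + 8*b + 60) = b^2 - 4*b - 12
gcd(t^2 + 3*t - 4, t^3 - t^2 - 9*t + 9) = t - 1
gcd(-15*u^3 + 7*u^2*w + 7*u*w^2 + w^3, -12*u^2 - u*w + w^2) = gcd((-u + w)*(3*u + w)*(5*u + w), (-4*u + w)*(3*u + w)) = 3*u + w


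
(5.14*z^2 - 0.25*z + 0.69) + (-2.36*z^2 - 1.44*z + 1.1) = 2.78*z^2 - 1.69*z + 1.79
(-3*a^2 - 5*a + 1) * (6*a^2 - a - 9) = -18*a^4 - 27*a^3 + 38*a^2 + 44*a - 9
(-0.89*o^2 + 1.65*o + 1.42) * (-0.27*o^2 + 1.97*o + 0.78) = 0.2403*o^4 - 2.1988*o^3 + 2.1729*o^2 + 4.0844*o + 1.1076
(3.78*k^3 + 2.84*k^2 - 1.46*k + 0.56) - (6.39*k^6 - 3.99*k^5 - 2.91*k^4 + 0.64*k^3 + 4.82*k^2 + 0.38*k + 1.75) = -6.39*k^6 + 3.99*k^5 + 2.91*k^4 + 3.14*k^3 - 1.98*k^2 - 1.84*k - 1.19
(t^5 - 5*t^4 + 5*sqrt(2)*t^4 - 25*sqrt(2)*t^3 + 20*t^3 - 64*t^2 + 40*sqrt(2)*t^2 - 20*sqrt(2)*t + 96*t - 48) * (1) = t^5 - 5*t^4 + 5*sqrt(2)*t^4 - 25*sqrt(2)*t^3 + 20*t^3 - 64*t^2 + 40*sqrt(2)*t^2 - 20*sqrt(2)*t + 96*t - 48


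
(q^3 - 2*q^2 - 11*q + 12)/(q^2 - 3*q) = (q^3 - 2*q^2 - 11*q + 12)/(q*(q - 3))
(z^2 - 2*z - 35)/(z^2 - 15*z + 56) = (z + 5)/(z - 8)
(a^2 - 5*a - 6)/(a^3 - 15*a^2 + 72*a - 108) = (a + 1)/(a^2 - 9*a + 18)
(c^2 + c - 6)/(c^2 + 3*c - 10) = (c + 3)/(c + 5)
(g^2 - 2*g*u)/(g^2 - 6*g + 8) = g*(g - 2*u)/(g^2 - 6*g + 8)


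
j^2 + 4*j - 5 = (j - 1)*(j + 5)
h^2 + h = h*(h + 1)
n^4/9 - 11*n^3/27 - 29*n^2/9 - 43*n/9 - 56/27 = (n/3 + 1/3)^2*(n - 8)*(n + 7/3)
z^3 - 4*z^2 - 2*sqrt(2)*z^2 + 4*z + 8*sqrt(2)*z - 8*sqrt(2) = (z - 2)^2*(z - 2*sqrt(2))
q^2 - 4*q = q*(q - 4)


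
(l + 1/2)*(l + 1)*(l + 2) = l^3 + 7*l^2/2 + 7*l/2 + 1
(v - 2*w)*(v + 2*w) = v^2 - 4*w^2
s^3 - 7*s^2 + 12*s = s*(s - 4)*(s - 3)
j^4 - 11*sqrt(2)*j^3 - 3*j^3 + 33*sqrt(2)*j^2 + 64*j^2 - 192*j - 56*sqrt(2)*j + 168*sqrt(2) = (j - 3)*(j - 7*sqrt(2))*(j - 2*sqrt(2))^2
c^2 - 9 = (c - 3)*(c + 3)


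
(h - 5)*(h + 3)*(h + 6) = h^3 + 4*h^2 - 27*h - 90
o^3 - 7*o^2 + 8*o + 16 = (o - 4)^2*(o + 1)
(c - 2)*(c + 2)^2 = c^3 + 2*c^2 - 4*c - 8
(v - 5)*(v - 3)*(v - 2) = v^3 - 10*v^2 + 31*v - 30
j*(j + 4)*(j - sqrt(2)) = j^3 - sqrt(2)*j^2 + 4*j^2 - 4*sqrt(2)*j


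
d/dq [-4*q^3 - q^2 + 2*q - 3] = -12*q^2 - 2*q + 2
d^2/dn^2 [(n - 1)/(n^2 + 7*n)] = 2*(-3*n*(n + 2)*(n + 7) + (n - 1)*(2*n + 7)^2)/(n^3*(n + 7)^3)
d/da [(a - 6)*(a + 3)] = 2*a - 3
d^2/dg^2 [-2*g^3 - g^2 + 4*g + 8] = -12*g - 2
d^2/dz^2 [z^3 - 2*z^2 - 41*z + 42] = 6*z - 4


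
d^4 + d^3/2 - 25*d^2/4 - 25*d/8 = d*(d - 5/2)*(d + 1/2)*(d + 5/2)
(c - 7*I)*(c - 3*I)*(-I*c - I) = -I*c^3 - 10*c^2 - I*c^2 - 10*c + 21*I*c + 21*I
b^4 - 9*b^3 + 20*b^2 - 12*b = b*(b - 6)*(b - 2)*(b - 1)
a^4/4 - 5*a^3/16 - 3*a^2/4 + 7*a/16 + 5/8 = (a/4 + 1/4)*(a - 2)*(a - 5/4)*(a + 1)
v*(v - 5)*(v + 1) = v^3 - 4*v^2 - 5*v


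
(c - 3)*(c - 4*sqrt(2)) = c^2 - 4*sqrt(2)*c - 3*c + 12*sqrt(2)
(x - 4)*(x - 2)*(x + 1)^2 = x^4 - 4*x^3 - 3*x^2 + 10*x + 8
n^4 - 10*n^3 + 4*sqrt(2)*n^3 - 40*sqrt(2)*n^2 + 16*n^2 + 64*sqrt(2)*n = n*(n - 8)*(n - 2)*(n + 4*sqrt(2))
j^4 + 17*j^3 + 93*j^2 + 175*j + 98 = (j + 1)*(j + 2)*(j + 7)^2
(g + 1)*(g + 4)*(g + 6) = g^3 + 11*g^2 + 34*g + 24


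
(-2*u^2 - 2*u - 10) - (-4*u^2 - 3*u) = 2*u^2 + u - 10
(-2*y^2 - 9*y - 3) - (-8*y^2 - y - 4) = 6*y^2 - 8*y + 1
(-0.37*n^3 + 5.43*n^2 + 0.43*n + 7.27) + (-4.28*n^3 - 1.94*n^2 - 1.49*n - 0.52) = -4.65*n^3 + 3.49*n^2 - 1.06*n + 6.75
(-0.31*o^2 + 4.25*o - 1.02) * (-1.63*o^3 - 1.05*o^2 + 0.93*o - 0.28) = 0.5053*o^5 - 6.602*o^4 - 3.0882*o^3 + 5.1103*o^2 - 2.1386*o + 0.2856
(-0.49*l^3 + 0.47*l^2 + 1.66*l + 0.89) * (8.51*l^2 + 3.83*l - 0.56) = -4.1699*l^5 + 2.123*l^4 + 16.2011*l^3 + 13.6685*l^2 + 2.4791*l - 0.4984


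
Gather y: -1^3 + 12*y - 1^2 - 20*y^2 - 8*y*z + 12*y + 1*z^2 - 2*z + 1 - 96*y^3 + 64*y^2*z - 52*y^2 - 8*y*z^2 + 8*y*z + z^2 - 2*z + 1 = -96*y^3 + y^2*(64*z - 72) + y*(24 - 8*z^2) + 2*z^2 - 4*z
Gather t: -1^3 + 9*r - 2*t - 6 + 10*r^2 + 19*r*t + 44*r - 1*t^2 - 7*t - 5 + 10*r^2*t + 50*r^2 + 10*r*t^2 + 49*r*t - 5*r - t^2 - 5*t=60*r^2 + 48*r + t^2*(10*r - 2) + t*(10*r^2 + 68*r - 14) - 12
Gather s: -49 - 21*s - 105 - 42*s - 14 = -63*s - 168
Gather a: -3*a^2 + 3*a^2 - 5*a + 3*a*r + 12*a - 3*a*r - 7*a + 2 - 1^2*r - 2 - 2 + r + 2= 0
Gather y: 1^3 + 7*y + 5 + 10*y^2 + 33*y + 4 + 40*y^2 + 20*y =50*y^2 + 60*y + 10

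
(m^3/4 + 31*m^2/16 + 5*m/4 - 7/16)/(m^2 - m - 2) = (4*m^2 + 27*m - 7)/(16*(m - 2))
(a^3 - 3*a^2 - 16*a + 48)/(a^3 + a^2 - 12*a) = (a - 4)/a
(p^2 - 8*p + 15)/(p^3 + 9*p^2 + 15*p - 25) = (p^2 - 8*p + 15)/(p^3 + 9*p^2 + 15*p - 25)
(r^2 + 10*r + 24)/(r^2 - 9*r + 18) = (r^2 + 10*r + 24)/(r^2 - 9*r + 18)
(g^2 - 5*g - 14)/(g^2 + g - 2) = (g - 7)/(g - 1)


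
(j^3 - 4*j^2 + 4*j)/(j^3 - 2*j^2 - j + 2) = j*(j - 2)/(j^2 - 1)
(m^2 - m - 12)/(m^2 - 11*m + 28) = (m + 3)/(m - 7)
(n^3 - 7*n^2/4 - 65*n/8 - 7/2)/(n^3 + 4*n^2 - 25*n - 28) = (8*n^2 + 18*n + 7)/(8*(n^2 + 8*n + 7))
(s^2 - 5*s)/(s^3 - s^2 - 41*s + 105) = s/(s^2 + 4*s - 21)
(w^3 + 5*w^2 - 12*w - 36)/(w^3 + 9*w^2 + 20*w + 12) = (w - 3)/(w + 1)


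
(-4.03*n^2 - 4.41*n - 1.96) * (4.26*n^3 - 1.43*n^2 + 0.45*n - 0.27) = -17.1678*n^5 - 13.0237*n^4 - 3.8568*n^3 + 1.9064*n^2 + 0.3087*n + 0.5292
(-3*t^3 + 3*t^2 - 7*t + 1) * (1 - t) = 3*t^4 - 6*t^3 + 10*t^2 - 8*t + 1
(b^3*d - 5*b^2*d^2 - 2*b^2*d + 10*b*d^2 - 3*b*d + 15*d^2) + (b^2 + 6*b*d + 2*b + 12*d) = b^3*d - 5*b^2*d^2 - 2*b^2*d + b^2 + 10*b*d^2 + 3*b*d + 2*b + 15*d^2 + 12*d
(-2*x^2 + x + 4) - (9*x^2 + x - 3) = 7 - 11*x^2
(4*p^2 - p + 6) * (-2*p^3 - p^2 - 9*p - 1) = -8*p^5 - 2*p^4 - 47*p^3 - p^2 - 53*p - 6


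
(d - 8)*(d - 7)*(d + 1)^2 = d^4 - 13*d^3 + 27*d^2 + 97*d + 56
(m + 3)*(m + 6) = m^2 + 9*m + 18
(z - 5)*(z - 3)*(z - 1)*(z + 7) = z^4 - 2*z^3 - 40*z^2 + 146*z - 105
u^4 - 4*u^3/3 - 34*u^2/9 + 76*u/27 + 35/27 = (u - 7/3)*(u - 1)*(u + 1/3)*(u + 5/3)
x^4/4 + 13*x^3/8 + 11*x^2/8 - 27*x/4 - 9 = (x/4 + 1)*(x - 2)*(x + 3/2)*(x + 3)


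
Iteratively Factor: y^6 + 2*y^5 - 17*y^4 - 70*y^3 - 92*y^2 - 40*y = (y + 2)*(y^5 - 17*y^3 - 36*y^2 - 20*y) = (y + 2)^2*(y^4 - 2*y^3 - 13*y^2 - 10*y) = (y + 2)^3*(y^3 - 4*y^2 - 5*y) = (y + 1)*(y + 2)^3*(y^2 - 5*y) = (y - 5)*(y + 1)*(y + 2)^3*(y)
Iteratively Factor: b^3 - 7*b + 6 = (b + 3)*(b^2 - 3*b + 2) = (b - 2)*(b + 3)*(b - 1)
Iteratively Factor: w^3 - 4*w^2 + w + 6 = (w - 3)*(w^2 - w - 2) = (w - 3)*(w - 2)*(w + 1)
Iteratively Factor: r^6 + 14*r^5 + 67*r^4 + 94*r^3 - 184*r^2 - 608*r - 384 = (r - 2)*(r^5 + 16*r^4 + 99*r^3 + 292*r^2 + 400*r + 192) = (r - 2)*(r + 1)*(r^4 + 15*r^3 + 84*r^2 + 208*r + 192) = (r - 2)*(r + 1)*(r + 4)*(r^3 + 11*r^2 + 40*r + 48) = (r - 2)*(r + 1)*(r + 4)^2*(r^2 + 7*r + 12) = (r - 2)*(r + 1)*(r + 3)*(r + 4)^2*(r + 4)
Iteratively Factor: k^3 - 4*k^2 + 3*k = (k - 1)*(k^2 - 3*k) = (k - 3)*(k - 1)*(k)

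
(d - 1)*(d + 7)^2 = d^3 + 13*d^2 + 35*d - 49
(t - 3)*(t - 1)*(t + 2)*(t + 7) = t^4 + 5*t^3 - 19*t^2 - 29*t + 42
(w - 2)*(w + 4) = w^2 + 2*w - 8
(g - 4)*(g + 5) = g^2 + g - 20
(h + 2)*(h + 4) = h^2 + 6*h + 8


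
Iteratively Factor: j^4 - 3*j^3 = (j)*(j^3 - 3*j^2) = j^2*(j^2 - 3*j) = j^3*(j - 3)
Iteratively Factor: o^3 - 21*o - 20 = (o + 4)*(o^2 - 4*o - 5) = (o + 1)*(o + 4)*(o - 5)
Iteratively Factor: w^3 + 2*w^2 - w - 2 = (w + 1)*(w^2 + w - 2) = (w - 1)*(w + 1)*(w + 2)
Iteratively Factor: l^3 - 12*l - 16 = (l - 4)*(l^2 + 4*l + 4) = (l - 4)*(l + 2)*(l + 2)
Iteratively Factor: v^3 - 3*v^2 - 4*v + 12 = (v - 3)*(v^2 - 4) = (v - 3)*(v - 2)*(v + 2)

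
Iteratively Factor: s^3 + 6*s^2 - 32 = (s - 2)*(s^2 + 8*s + 16) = (s - 2)*(s + 4)*(s + 4)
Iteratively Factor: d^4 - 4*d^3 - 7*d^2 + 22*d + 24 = (d + 1)*(d^3 - 5*d^2 - 2*d + 24) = (d + 1)*(d + 2)*(d^2 - 7*d + 12) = (d - 4)*(d + 1)*(d + 2)*(d - 3)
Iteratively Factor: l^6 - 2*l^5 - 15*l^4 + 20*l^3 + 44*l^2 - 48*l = (l + 2)*(l^5 - 4*l^4 - 7*l^3 + 34*l^2 - 24*l) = l*(l + 2)*(l^4 - 4*l^3 - 7*l^2 + 34*l - 24) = l*(l - 2)*(l + 2)*(l^3 - 2*l^2 - 11*l + 12) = l*(l - 4)*(l - 2)*(l + 2)*(l^2 + 2*l - 3) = l*(l - 4)*(l - 2)*(l + 2)*(l + 3)*(l - 1)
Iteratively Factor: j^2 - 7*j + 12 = (j - 3)*(j - 4)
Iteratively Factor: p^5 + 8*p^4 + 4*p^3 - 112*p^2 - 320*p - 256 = (p + 4)*(p^4 + 4*p^3 - 12*p^2 - 64*p - 64) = (p + 2)*(p + 4)*(p^3 + 2*p^2 - 16*p - 32) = (p + 2)*(p + 4)^2*(p^2 - 2*p - 8) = (p - 4)*(p + 2)*(p + 4)^2*(p + 2)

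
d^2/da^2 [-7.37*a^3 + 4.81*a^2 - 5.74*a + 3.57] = 9.62 - 44.22*a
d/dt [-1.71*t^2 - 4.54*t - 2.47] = -3.42*t - 4.54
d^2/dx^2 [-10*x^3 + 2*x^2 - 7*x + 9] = 4 - 60*x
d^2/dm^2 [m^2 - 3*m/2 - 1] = 2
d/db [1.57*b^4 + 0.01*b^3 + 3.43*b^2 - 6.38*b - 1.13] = 6.28*b^3 + 0.03*b^2 + 6.86*b - 6.38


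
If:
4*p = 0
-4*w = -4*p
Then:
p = 0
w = 0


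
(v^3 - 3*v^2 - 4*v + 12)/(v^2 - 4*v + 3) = (v^2 - 4)/(v - 1)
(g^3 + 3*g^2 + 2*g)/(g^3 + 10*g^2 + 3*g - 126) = g*(g^2 + 3*g + 2)/(g^3 + 10*g^2 + 3*g - 126)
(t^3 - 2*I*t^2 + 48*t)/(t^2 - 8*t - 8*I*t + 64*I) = t*(t + 6*I)/(t - 8)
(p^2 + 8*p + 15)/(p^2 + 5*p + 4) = (p^2 + 8*p + 15)/(p^2 + 5*p + 4)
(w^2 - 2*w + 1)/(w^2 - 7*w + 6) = (w - 1)/(w - 6)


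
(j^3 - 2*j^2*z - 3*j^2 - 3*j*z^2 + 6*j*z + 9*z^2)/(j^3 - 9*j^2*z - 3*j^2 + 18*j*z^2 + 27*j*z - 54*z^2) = (-j - z)/(-j + 6*z)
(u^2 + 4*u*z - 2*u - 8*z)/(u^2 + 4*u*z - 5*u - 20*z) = (u - 2)/(u - 5)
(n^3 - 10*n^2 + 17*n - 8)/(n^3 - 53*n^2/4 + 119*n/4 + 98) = 4*(n^2 - 2*n + 1)/(4*n^2 - 21*n - 49)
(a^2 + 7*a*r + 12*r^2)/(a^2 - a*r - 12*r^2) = (-a - 4*r)/(-a + 4*r)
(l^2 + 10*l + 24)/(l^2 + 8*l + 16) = (l + 6)/(l + 4)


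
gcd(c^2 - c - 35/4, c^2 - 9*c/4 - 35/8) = c - 7/2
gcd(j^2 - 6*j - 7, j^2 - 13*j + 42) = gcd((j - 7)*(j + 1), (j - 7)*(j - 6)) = j - 7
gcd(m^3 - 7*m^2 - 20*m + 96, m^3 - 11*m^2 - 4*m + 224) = m^2 - 4*m - 32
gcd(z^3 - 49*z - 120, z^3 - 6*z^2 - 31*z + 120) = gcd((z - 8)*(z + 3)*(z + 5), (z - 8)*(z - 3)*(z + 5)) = z^2 - 3*z - 40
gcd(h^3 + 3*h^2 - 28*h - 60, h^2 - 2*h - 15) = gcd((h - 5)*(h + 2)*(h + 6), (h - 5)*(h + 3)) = h - 5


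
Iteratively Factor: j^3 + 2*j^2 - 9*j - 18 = (j + 3)*(j^2 - j - 6) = (j - 3)*(j + 3)*(j + 2)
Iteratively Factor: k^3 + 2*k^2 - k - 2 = (k + 1)*(k^2 + k - 2) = (k + 1)*(k + 2)*(k - 1)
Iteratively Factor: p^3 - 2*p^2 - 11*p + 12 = (p - 1)*(p^2 - p - 12) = (p - 4)*(p - 1)*(p + 3)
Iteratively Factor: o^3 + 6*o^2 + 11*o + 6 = (o + 1)*(o^2 + 5*o + 6) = (o + 1)*(o + 3)*(o + 2)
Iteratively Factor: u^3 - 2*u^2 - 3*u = (u - 3)*(u^2 + u) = (u - 3)*(u + 1)*(u)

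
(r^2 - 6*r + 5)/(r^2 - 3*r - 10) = (r - 1)/(r + 2)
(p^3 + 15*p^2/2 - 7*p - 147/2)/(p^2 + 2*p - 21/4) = 2*(p^2 + 4*p - 21)/(2*p - 3)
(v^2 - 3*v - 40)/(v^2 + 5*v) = (v - 8)/v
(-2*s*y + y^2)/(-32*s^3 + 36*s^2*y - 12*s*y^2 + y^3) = y/(16*s^2 - 10*s*y + y^2)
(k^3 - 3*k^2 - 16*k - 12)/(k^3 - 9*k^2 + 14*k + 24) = (k + 2)/(k - 4)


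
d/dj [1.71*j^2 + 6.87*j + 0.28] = 3.42*j + 6.87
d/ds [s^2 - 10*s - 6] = 2*s - 10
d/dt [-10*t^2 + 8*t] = 8 - 20*t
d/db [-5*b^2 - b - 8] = -10*b - 1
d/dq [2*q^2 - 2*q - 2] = 4*q - 2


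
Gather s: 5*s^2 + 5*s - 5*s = 5*s^2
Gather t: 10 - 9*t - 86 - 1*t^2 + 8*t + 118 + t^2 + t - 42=0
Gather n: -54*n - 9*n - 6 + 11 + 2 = 7 - 63*n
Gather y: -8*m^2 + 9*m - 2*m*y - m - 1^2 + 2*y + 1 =-8*m^2 + 8*m + y*(2 - 2*m)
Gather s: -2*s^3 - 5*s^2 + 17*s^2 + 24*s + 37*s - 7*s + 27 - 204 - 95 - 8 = -2*s^3 + 12*s^2 + 54*s - 280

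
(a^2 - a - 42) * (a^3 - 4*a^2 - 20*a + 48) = a^5 - 5*a^4 - 58*a^3 + 236*a^2 + 792*a - 2016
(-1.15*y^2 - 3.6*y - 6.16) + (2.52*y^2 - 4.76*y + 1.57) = 1.37*y^2 - 8.36*y - 4.59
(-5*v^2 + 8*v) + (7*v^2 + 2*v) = 2*v^2 + 10*v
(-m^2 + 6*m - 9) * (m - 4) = -m^3 + 10*m^2 - 33*m + 36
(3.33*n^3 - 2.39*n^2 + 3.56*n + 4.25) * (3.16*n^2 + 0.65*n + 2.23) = 10.5228*n^5 - 5.3879*n^4 + 17.122*n^3 + 10.4143*n^2 + 10.7013*n + 9.4775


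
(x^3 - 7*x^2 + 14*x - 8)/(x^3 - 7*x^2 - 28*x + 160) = (x^2 - 3*x + 2)/(x^2 - 3*x - 40)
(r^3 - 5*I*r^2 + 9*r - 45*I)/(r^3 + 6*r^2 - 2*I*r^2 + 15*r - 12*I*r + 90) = (r - 3*I)/(r + 6)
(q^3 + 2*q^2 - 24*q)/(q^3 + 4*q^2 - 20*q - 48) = q/(q + 2)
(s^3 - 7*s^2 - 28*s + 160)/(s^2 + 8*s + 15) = (s^2 - 12*s + 32)/(s + 3)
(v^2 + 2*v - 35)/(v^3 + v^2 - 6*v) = (v^2 + 2*v - 35)/(v*(v^2 + v - 6))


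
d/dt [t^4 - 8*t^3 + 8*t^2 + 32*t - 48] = 4*t^3 - 24*t^2 + 16*t + 32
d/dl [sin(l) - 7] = cos(l)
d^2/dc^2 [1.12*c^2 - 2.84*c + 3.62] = 2.24000000000000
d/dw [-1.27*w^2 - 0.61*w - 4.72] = -2.54*w - 0.61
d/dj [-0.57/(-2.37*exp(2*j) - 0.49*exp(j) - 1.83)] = (-2.7018*exp(j) - 0.2793)*exp(j)/(2.37*exp(2*j) + 0.49*exp(j) + 1.83)^2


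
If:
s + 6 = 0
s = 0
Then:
No Solution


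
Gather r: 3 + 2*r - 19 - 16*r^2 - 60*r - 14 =-16*r^2 - 58*r - 30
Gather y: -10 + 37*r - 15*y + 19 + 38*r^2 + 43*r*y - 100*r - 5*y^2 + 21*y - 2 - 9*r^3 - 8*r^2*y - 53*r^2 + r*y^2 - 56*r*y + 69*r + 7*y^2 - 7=-9*r^3 - 15*r^2 + 6*r + y^2*(r + 2) + y*(-8*r^2 - 13*r + 6)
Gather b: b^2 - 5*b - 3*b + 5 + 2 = b^2 - 8*b + 7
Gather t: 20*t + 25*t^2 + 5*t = 25*t^2 + 25*t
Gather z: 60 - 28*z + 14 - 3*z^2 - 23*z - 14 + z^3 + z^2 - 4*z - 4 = z^3 - 2*z^2 - 55*z + 56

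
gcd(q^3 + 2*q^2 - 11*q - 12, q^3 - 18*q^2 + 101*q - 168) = q - 3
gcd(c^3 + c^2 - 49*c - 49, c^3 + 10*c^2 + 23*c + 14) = c^2 + 8*c + 7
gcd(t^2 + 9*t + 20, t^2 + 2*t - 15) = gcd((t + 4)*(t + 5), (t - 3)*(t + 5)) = t + 5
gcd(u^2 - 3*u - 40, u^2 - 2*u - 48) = u - 8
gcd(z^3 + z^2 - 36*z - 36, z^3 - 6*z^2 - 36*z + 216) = z^2 - 36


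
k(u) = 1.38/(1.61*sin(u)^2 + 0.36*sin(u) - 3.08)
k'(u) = 1.38*(-3.22*sin(u)*cos(u) - 0.36*cos(u))/(1.61*sin(u)^2 + 0.36*sin(u) - 3.08)^2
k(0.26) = -0.48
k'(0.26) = -0.19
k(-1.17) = -0.67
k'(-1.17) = 0.33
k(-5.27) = -0.85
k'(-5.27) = -0.87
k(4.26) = -0.66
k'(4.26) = -0.35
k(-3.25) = -0.46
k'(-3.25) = 0.11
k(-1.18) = -0.68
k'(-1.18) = 0.33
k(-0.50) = -0.48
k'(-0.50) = 0.17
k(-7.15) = -0.57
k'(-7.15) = 0.32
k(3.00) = -0.46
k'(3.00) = 0.12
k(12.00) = -0.49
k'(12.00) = 0.20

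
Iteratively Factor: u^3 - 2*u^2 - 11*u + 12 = (u - 4)*(u^2 + 2*u - 3) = (u - 4)*(u - 1)*(u + 3)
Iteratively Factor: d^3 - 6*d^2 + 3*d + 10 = (d - 5)*(d^2 - d - 2) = (d - 5)*(d - 2)*(d + 1)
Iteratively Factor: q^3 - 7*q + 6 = (q - 2)*(q^2 + 2*q - 3) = (q - 2)*(q + 3)*(q - 1)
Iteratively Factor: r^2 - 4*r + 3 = (r - 1)*(r - 3)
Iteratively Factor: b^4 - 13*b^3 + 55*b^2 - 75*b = (b - 5)*(b^3 - 8*b^2 + 15*b) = b*(b - 5)*(b^2 - 8*b + 15) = b*(b - 5)^2*(b - 3)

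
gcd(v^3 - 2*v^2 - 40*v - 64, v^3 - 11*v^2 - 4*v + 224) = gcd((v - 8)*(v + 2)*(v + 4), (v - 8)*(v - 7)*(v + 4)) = v^2 - 4*v - 32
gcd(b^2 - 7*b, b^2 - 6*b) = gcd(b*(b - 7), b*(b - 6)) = b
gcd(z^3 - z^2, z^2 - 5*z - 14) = 1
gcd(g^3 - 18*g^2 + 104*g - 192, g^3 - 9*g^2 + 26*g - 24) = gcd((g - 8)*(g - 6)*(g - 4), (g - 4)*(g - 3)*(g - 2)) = g - 4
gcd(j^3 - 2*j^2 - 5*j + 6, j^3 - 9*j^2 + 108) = 1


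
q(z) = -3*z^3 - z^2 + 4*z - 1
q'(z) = -9*z^2 - 2*z + 4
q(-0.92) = -3.19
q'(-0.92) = -1.78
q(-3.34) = 86.26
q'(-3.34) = -89.72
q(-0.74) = -3.29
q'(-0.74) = 0.55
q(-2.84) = 48.29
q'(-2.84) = -62.91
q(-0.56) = -3.03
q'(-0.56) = 2.30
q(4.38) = -254.75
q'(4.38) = -177.42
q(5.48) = -502.81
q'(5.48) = -277.23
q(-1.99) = 10.72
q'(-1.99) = -27.66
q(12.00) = -5281.00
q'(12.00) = -1316.00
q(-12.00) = 4991.00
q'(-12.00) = -1268.00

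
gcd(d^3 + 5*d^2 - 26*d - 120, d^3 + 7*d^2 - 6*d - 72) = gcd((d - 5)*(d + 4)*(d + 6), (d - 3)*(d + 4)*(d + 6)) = d^2 + 10*d + 24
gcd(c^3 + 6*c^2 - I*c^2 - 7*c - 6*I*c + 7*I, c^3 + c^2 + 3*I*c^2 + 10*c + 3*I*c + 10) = 1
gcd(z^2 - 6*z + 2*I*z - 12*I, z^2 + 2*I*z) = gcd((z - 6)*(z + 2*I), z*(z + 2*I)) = z + 2*I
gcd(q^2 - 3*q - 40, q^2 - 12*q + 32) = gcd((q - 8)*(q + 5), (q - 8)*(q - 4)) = q - 8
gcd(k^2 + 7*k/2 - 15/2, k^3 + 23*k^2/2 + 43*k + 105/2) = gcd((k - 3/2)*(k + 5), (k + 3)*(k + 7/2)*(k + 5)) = k + 5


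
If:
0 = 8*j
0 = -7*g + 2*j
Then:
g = 0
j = 0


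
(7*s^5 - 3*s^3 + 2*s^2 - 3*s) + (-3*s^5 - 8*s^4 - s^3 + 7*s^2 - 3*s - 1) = 4*s^5 - 8*s^4 - 4*s^3 + 9*s^2 - 6*s - 1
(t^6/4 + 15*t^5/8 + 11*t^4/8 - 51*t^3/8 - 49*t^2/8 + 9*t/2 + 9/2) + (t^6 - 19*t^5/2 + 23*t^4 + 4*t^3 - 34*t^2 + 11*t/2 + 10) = 5*t^6/4 - 61*t^5/8 + 195*t^4/8 - 19*t^3/8 - 321*t^2/8 + 10*t + 29/2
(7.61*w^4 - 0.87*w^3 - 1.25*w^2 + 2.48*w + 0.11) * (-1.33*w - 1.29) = -10.1213*w^5 - 8.6598*w^4 + 2.7848*w^3 - 1.6859*w^2 - 3.3455*w - 0.1419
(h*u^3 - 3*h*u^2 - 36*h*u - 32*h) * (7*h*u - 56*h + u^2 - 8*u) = 7*h^2*u^4 - 77*h^2*u^3 - 84*h^2*u^2 + 1792*h^2*u + 1792*h^2 + h*u^5 - 11*h*u^4 - 12*h*u^3 + 256*h*u^2 + 256*h*u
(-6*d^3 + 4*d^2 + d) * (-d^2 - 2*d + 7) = 6*d^5 + 8*d^4 - 51*d^3 + 26*d^2 + 7*d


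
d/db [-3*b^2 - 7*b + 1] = -6*b - 7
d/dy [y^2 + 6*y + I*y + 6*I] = 2*y + 6 + I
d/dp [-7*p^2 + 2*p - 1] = 2 - 14*p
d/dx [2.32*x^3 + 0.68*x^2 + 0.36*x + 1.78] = 6.96*x^2 + 1.36*x + 0.36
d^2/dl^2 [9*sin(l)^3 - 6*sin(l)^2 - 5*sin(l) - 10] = -81*sin(l)^3 + 24*sin(l)^2 + 59*sin(l) - 12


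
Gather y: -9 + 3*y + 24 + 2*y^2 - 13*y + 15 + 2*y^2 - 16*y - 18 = 4*y^2 - 26*y + 12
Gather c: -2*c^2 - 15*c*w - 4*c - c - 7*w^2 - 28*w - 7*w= -2*c^2 + c*(-15*w - 5) - 7*w^2 - 35*w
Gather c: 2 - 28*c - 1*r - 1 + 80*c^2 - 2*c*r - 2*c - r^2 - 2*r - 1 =80*c^2 + c*(-2*r - 30) - r^2 - 3*r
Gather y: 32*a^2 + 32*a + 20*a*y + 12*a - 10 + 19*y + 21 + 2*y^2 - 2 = 32*a^2 + 44*a + 2*y^2 + y*(20*a + 19) + 9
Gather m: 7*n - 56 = 7*n - 56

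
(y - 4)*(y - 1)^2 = y^3 - 6*y^2 + 9*y - 4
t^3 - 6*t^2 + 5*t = t*(t - 5)*(t - 1)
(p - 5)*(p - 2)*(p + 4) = p^3 - 3*p^2 - 18*p + 40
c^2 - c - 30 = (c - 6)*(c + 5)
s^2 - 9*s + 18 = (s - 6)*(s - 3)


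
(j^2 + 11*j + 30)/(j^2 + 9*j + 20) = (j + 6)/(j + 4)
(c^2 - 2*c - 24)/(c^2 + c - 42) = (c + 4)/(c + 7)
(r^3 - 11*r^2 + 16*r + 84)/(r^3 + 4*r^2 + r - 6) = (r^2 - 13*r + 42)/(r^2 + 2*r - 3)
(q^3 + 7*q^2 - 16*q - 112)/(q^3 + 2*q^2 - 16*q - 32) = (q + 7)/(q + 2)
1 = 1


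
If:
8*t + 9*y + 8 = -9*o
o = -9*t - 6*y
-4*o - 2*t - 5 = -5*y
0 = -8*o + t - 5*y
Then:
No Solution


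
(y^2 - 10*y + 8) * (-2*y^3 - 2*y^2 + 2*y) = -2*y^5 + 18*y^4 + 6*y^3 - 36*y^2 + 16*y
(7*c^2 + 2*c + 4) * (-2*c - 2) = -14*c^3 - 18*c^2 - 12*c - 8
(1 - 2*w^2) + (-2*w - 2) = -2*w^2 - 2*w - 1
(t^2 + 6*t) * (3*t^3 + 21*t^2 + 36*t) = 3*t^5 + 39*t^4 + 162*t^3 + 216*t^2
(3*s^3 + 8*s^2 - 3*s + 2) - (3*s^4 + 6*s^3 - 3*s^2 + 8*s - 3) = -3*s^4 - 3*s^3 + 11*s^2 - 11*s + 5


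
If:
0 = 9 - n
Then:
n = 9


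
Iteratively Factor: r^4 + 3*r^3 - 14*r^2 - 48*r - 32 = (r + 4)*(r^3 - r^2 - 10*r - 8) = (r - 4)*(r + 4)*(r^2 + 3*r + 2) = (r - 4)*(r + 1)*(r + 4)*(r + 2)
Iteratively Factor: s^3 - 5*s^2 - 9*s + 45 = (s - 5)*(s^2 - 9) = (s - 5)*(s + 3)*(s - 3)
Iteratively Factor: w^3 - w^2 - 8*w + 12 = (w - 2)*(w^2 + w - 6) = (w - 2)*(w + 3)*(w - 2)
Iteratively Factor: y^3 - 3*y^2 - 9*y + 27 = (y - 3)*(y^2 - 9) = (y - 3)^2*(y + 3)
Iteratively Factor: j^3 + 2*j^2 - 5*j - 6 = (j + 1)*(j^2 + j - 6) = (j - 2)*(j + 1)*(j + 3)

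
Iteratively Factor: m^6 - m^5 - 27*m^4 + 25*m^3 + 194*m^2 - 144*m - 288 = (m + 3)*(m^5 - 4*m^4 - 15*m^3 + 70*m^2 - 16*m - 96) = (m - 2)*(m + 3)*(m^4 - 2*m^3 - 19*m^2 + 32*m + 48) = (m - 2)*(m + 3)*(m + 4)*(m^3 - 6*m^2 + 5*m + 12) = (m - 4)*(m - 2)*(m + 3)*(m + 4)*(m^2 - 2*m - 3) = (m - 4)*(m - 3)*(m - 2)*(m + 3)*(m + 4)*(m + 1)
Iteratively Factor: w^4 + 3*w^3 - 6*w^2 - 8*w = (w - 2)*(w^3 + 5*w^2 + 4*w) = w*(w - 2)*(w^2 + 5*w + 4) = w*(w - 2)*(w + 1)*(w + 4)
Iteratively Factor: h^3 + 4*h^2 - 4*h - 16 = (h - 2)*(h^2 + 6*h + 8) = (h - 2)*(h + 4)*(h + 2)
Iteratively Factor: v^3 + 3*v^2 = (v)*(v^2 + 3*v) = v*(v + 3)*(v)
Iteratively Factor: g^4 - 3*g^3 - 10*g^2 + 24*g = (g - 4)*(g^3 + g^2 - 6*g) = g*(g - 4)*(g^2 + g - 6) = g*(g - 4)*(g + 3)*(g - 2)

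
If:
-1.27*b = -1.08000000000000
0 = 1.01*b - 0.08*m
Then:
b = 0.85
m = 10.74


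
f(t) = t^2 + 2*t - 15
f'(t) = 2*t + 2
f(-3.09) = -11.63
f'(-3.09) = -4.18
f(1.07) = -11.72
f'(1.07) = 4.14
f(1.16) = -11.33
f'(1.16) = 4.32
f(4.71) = 16.60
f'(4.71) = 11.42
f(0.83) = -12.65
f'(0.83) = 3.66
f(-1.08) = -15.99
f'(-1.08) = -0.16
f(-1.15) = -15.98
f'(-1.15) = -0.30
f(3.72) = 6.28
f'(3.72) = 9.44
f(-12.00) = 105.00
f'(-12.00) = -22.00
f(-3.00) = -12.00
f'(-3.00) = -4.00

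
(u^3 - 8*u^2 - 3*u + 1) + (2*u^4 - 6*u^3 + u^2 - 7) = 2*u^4 - 5*u^3 - 7*u^2 - 3*u - 6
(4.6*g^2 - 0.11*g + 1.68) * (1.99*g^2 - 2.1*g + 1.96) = 9.154*g^4 - 9.8789*g^3 + 12.5902*g^2 - 3.7436*g + 3.2928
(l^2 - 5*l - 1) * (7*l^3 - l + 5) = 7*l^5 - 35*l^4 - 8*l^3 + 10*l^2 - 24*l - 5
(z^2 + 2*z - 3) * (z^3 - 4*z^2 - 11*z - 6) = z^5 - 2*z^4 - 22*z^3 - 16*z^2 + 21*z + 18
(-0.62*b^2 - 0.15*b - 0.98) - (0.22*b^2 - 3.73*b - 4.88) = -0.84*b^2 + 3.58*b + 3.9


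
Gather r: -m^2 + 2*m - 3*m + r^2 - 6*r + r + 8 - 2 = -m^2 - m + r^2 - 5*r + 6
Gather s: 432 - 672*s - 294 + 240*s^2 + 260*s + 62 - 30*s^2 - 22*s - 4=210*s^2 - 434*s + 196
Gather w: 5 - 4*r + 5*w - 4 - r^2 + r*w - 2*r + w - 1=-r^2 - 6*r + w*(r + 6)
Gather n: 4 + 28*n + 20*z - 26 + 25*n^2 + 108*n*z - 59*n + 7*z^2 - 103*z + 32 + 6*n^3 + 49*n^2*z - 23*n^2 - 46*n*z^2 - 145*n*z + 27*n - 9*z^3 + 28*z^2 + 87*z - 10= 6*n^3 + n^2*(49*z + 2) + n*(-46*z^2 - 37*z - 4) - 9*z^3 + 35*z^2 + 4*z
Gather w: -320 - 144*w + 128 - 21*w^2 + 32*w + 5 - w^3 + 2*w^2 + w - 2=-w^3 - 19*w^2 - 111*w - 189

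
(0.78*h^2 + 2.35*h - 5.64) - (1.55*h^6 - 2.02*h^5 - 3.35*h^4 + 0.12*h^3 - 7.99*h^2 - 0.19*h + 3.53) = -1.55*h^6 + 2.02*h^5 + 3.35*h^4 - 0.12*h^3 + 8.77*h^2 + 2.54*h - 9.17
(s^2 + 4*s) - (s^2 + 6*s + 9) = -2*s - 9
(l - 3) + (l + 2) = 2*l - 1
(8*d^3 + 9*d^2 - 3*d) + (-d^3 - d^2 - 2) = 7*d^3 + 8*d^2 - 3*d - 2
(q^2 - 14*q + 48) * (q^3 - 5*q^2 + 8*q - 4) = q^5 - 19*q^4 + 126*q^3 - 356*q^2 + 440*q - 192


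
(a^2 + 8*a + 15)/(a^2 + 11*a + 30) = (a + 3)/(a + 6)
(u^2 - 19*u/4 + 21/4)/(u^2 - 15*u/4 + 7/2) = (u - 3)/(u - 2)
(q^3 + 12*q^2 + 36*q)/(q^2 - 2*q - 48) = q*(q + 6)/(q - 8)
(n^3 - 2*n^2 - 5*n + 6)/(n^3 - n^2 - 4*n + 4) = (n - 3)/(n - 2)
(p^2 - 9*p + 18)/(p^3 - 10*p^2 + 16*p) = (p^2 - 9*p + 18)/(p*(p^2 - 10*p + 16))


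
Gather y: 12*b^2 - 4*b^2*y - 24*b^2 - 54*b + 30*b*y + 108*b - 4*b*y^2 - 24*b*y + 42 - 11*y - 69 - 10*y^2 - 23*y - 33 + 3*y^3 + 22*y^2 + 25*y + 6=-12*b^2 + 54*b + 3*y^3 + y^2*(12 - 4*b) + y*(-4*b^2 + 6*b - 9) - 54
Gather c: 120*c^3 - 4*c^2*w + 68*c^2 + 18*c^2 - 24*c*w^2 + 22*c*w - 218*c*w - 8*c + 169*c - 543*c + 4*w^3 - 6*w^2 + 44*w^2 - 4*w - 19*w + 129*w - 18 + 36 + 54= 120*c^3 + c^2*(86 - 4*w) + c*(-24*w^2 - 196*w - 382) + 4*w^3 + 38*w^2 + 106*w + 72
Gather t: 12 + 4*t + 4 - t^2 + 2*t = -t^2 + 6*t + 16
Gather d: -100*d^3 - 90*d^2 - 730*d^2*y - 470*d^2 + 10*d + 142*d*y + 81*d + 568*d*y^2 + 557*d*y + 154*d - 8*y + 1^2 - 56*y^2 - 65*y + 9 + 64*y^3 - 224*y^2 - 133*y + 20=-100*d^3 + d^2*(-730*y - 560) + d*(568*y^2 + 699*y + 245) + 64*y^3 - 280*y^2 - 206*y + 30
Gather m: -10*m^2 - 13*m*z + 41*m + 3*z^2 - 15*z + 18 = -10*m^2 + m*(41 - 13*z) + 3*z^2 - 15*z + 18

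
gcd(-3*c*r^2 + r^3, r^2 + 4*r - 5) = 1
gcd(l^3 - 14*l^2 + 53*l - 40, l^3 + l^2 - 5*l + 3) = l - 1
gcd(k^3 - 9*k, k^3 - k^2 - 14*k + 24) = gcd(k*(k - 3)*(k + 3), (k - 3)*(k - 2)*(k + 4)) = k - 3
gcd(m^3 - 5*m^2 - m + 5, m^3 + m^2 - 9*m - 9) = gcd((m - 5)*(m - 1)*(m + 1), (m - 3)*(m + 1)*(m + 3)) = m + 1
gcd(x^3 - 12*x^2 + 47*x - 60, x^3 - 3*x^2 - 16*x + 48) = x^2 - 7*x + 12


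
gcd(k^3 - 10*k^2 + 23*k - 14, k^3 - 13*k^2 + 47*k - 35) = k^2 - 8*k + 7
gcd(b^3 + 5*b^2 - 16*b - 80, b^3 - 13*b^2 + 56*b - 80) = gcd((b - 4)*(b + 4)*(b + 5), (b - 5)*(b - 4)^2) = b - 4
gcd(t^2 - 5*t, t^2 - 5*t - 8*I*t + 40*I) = t - 5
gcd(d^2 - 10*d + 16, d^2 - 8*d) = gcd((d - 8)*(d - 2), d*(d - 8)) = d - 8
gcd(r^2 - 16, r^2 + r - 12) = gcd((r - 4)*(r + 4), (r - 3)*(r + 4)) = r + 4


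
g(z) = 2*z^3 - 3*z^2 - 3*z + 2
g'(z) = 6*z^2 - 6*z - 3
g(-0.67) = 2.06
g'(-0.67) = 3.71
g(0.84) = -1.45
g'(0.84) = -3.81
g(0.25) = 1.09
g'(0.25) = -4.12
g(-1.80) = -13.98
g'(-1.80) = 27.24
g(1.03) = -2.09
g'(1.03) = -2.81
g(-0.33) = 2.59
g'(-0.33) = -0.37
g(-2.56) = -43.54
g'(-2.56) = 51.68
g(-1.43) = -5.69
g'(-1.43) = 17.85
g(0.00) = 2.00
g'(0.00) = -3.00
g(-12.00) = -3850.00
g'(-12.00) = 933.00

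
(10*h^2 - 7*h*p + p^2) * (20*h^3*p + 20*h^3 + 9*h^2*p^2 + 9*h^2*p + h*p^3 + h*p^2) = 200*h^5*p + 200*h^5 - 50*h^4*p^2 - 50*h^4*p - 33*h^3*p^3 - 33*h^3*p^2 + 2*h^2*p^4 + 2*h^2*p^3 + h*p^5 + h*p^4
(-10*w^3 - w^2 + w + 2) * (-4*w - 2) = 40*w^4 + 24*w^3 - 2*w^2 - 10*w - 4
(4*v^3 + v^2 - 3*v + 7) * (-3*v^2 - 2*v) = -12*v^5 - 11*v^4 + 7*v^3 - 15*v^2 - 14*v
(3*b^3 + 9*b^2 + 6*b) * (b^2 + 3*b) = 3*b^5 + 18*b^4 + 33*b^3 + 18*b^2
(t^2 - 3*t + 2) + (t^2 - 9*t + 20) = 2*t^2 - 12*t + 22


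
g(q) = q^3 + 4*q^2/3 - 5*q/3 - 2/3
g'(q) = 3*q^2 + 8*q/3 - 5/3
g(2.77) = 26.20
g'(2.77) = 28.74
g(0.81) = -0.61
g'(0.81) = 2.46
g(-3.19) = -14.24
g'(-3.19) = 20.35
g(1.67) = 4.93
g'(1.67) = 11.15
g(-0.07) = -0.54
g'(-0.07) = -1.84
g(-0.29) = -0.10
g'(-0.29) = -2.19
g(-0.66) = 0.73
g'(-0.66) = -2.12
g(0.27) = -1.00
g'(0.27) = -0.73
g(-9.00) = -606.67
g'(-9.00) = 217.33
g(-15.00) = -3050.67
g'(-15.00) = 633.33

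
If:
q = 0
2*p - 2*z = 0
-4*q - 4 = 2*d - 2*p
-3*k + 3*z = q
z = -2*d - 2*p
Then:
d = -6/5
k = 4/5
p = 4/5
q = 0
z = 4/5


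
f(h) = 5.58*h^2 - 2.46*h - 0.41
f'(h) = 11.16*h - 2.46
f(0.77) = 1.00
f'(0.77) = 6.13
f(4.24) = 89.47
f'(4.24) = 44.86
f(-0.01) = -0.38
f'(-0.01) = -2.57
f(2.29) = 23.22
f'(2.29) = 23.10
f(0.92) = 2.05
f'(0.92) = 7.81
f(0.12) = -0.62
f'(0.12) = -1.12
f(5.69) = 166.25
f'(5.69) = 61.04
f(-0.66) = 3.64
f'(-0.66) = -9.83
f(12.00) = 773.59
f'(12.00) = 131.46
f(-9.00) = 473.71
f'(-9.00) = -102.90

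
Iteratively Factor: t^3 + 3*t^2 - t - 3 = (t + 1)*(t^2 + 2*t - 3) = (t - 1)*(t + 1)*(t + 3)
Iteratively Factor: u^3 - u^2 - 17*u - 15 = (u + 1)*(u^2 - 2*u - 15) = (u - 5)*(u + 1)*(u + 3)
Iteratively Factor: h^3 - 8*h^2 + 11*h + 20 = (h + 1)*(h^2 - 9*h + 20) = (h - 5)*(h + 1)*(h - 4)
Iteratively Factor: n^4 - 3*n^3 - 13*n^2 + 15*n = (n - 1)*(n^3 - 2*n^2 - 15*n) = (n - 1)*(n + 3)*(n^2 - 5*n) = (n - 5)*(n - 1)*(n + 3)*(n)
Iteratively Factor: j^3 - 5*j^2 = (j - 5)*(j^2) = j*(j - 5)*(j)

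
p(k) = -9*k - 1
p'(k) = -9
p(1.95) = -18.55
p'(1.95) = -9.00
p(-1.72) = 14.48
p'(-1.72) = -9.00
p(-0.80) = 6.20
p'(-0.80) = -9.00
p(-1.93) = 16.37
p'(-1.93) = -9.00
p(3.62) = -33.58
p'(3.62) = -9.00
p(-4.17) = 36.53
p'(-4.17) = -9.00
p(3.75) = -34.75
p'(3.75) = -9.00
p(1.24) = -12.16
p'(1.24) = -9.00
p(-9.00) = 80.00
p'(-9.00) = -9.00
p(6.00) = -55.00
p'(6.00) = -9.00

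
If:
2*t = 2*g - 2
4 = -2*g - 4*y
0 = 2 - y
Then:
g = -6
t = -7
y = 2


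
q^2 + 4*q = q*(q + 4)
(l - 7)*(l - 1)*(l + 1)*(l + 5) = l^4 - 2*l^3 - 36*l^2 + 2*l + 35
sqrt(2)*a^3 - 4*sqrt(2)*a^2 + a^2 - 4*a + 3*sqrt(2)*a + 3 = (a - 3)*(a - 1)*(sqrt(2)*a + 1)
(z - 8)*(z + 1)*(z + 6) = z^3 - z^2 - 50*z - 48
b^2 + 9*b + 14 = (b + 2)*(b + 7)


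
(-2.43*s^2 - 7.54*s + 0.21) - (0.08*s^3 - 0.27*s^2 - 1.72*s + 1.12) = -0.08*s^3 - 2.16*s^2 - 5.82*s - 0.91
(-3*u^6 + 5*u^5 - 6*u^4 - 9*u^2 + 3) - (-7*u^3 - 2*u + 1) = -3*u^6 + 5*u^5 - 6*u^4 + 7*u^3 - 9*u^2 + 2*u + 2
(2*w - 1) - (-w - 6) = 3*w + 5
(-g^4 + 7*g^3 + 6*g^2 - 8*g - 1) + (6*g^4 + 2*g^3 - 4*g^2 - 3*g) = 5*g^4 + 9*g^3 + 2*g^2 - 11*g - 1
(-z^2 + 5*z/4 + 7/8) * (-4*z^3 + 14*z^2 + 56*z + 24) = 4*z^5 - 19*z^4 - 42*z^3 + 233*z^2/4 + 79*z + 21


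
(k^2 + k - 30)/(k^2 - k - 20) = (k + 6)/(k + 4)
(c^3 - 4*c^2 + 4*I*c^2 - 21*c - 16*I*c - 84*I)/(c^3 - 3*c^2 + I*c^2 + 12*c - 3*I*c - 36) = (c^2 - 4*c - 21)/(c^2 - 3*c*(1 + I) + 9*I)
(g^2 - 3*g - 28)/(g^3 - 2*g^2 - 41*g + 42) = (g + 4)/(g^2 + 5*g - 6)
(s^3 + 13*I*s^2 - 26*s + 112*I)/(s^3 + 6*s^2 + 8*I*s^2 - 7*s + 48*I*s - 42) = (s^2 + 6*I*s + 16)/(s^2 + s*(6 + I) + 6*I)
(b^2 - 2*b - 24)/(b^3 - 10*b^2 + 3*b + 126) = (b + 4)/(b^2 - 4*b - 21)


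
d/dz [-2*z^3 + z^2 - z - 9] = -6*z^2 + 2*z - 1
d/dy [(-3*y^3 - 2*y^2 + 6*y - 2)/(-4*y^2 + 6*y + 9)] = (12*y^4 - 36*y^3 - 69*y^2 - 52*y + 66)/(16*y^4 - 48*y^3 - 36*y^2 + 108*y + 81)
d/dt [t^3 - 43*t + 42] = 3*t^2 - 43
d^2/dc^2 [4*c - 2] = 0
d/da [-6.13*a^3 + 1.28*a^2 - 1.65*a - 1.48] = -18.39*a^2 + 2.56*a - 1.65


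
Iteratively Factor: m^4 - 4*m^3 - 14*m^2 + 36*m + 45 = (m - 3)*(m^3 - m^2 - 17*m - 15) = (m - 5)*(m - 3)*(m^2 + 4*m + 3) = (m - 5)*(m - 3)*(m + 1)*(m + 3)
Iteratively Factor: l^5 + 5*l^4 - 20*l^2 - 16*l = (l)*(l^4 + 5*l^3 - 20*l - 16) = l*(l - 2)*(l^3 + 7*l^2 + 14*l + 8) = l*(l - 2)*(l + 2)*(l^2 + 5*l + 4) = l*(l - 2)*(l + 1)*(l + 2)*(l + 4)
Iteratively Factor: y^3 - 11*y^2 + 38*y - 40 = (y - 4)*(y^2 - 7*y + 10) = (y - 4)*(y - 2)*(y - 5)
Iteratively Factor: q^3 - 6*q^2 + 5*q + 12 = (q - 4)*(q^2 - 2*q - 3) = (q - 4)*(q + 1)*(q - 3)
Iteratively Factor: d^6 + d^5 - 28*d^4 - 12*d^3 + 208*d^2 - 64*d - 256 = (d + 1)*(d^5 - 28*d^3 + 16*d^2 + 192*d - 256) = (d + 1)*(d + 4)*(d^4 - 4*d^3 - 12*d^2 + 64*d - 64) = (d + 1)*(d + 4)^2*(d^3 - 8*d^2 + 20*d - 16) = (d - 4)*(d + 1)*(d + 4)^2*(d^2 - 4*d + 4) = (d - 4)*(d - 2)*(d + 1)*(d + 4)^2*(d - 2)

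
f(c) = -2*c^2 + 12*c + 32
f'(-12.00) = 60.00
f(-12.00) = -400.00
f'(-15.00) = 72.00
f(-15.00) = -598.00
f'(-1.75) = 19.00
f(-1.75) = 4.88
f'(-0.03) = 12.12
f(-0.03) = 31.64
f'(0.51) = 9.96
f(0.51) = 37.60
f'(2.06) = 3.76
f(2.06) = 48.23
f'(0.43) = 10.28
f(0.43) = 36.79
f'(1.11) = 7.56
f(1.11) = 42.86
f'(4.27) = -5.08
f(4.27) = 46.77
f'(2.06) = 3.76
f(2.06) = 48.23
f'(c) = 12 - 4*c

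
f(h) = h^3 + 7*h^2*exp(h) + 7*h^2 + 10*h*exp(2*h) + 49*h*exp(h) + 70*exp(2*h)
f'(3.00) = 90834.79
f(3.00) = 44650.84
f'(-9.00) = 117.01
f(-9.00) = -161.98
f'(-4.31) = -5.84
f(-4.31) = 48.88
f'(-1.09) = -1.02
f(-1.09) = -1.46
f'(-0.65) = 35.25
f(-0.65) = 4.91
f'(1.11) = 1991.79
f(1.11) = 947.92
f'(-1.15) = -3.89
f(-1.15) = -1.31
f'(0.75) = 963.76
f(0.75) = 437.83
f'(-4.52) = -2.99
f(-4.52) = 49.82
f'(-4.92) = 3.07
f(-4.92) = 49.83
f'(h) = 7*h^2*exp(h) + 3*h^2 + 20*h*exp(2*h) + 63*h*exp(h) + 14*h + 150*exp(2*h) + 49*exp(h)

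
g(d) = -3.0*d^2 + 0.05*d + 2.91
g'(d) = 0.05 - 6.0*d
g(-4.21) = -50.47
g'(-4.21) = 25.31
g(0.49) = 2.21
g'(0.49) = -2.89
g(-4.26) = -51.75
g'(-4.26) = 25.61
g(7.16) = -150.53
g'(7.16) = -42.91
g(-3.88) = -42.45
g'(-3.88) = 23.33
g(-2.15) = -11.06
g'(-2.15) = 12.95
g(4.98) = -71.24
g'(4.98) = -29.83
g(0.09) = 2.89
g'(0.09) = -0.49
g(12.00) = -428.49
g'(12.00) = -71.95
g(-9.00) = -240.54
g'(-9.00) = 54.05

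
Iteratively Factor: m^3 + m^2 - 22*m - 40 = (m + 2)*(m^2 - m - 20) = (m - 5)*(m + 2)*(m + 4)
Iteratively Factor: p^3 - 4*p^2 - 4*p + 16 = (p - 4)*(p^2 - 4) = (p - 4)*(p - 2)*(p + 2)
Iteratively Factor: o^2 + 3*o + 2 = (o + 2)*(o + 1)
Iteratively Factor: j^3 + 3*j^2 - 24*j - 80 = (j - 5)*(j^2 + 8*j + 16) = (j - 5)*(j + 4)*(j + 4)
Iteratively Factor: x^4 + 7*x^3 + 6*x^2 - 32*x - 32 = (x + 1)*(x^3 + 6*x^2 - 32) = (x - 2)*(x + 1)*(x^2 + 8*x + 16) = (x - 2)*(x + 1)*(x + 4)*(x + 4)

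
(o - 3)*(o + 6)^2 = o^3 + 9*o^2 - 108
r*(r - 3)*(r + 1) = r^3 - 2*r^2 - 3*r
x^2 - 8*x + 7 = (x - 7)*(x - 1)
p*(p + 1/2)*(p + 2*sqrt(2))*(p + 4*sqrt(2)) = p^4 + p^3/2 + 6*sqrt(2)*p^3 + 3*sqrt(2)*p^2 + 16*p^2 + 8*p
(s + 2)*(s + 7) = s^2 + 9*s + 14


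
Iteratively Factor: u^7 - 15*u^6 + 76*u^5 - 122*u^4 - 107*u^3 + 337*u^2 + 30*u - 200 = (u - 5)*(u^6 - 10*u^5 + 26*u^4 + 8*u^3 - 67*u^2 + 2*u + 40) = (u - 5)^2*(u^5 - 5*u^4 + u^3 + 13*u^2 - 2*u - 8) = (u - 5)^2*(u - 4)*(u^4 - u^3 - 3*u^2 + u + 2) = (u - 5)^2*(u - 4)*(u - 2)*(u^3 + u^2 - u - 1) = (u - 5)^2*(u - 4)*(u - 2)*(u + 1)*(u^2 - 1) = (u - 5)^2*(u - 4)*(u - 2)*(u - 1)*(u + 1)*(u + 1)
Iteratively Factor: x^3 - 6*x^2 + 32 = (x - 4)*(x^2 - 2*x - 8) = (x - 4)^2*(x + 2)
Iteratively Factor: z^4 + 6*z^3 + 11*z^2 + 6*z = (z)*(z^3 + 6*z^2 + 11*z + 6) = z*(z + 3)*(z^2 + 3*z + 2) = z*(z + 2)*(z + 3)*(z + 1)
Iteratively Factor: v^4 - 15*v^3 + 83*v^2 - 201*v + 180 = (v - 4)*(v^3 - 11*v^2 + 39*v - 45) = (v - 4)*(v - 3)*(v^2 - 8*v + 15) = (v - 4)*(v - 3)^2*(v - 5)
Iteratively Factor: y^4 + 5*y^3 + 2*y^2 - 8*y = (y - 1)*(y^3 + 6*y^2 + 8*y) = y*(y - 1)*(y^2 + 6*y + 8) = y*(y - 1)*(y + 2)*(y + 4)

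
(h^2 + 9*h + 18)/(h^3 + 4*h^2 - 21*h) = (h^2 + 9*h + 18)/(h*(h^2 + 4*h - 21))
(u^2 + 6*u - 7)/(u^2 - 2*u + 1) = (u + 7)/(u - 1)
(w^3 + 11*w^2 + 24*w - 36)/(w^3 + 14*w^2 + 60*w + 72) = (w - 1)/(w + 2)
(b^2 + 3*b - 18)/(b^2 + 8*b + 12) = (b - 3)/(b + 2)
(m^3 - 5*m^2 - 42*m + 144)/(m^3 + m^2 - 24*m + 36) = (m - 8)/(m - 2)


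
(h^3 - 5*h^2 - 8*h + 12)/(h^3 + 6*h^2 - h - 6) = (h^2 - 4*h - 12)/(h^2 + 7*h + 6)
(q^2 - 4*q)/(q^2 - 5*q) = (q - 4)/(q - 5)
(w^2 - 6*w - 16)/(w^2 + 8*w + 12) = (w - 8)/(w + 6)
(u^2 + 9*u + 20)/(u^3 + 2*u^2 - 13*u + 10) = (u + 4)/(u^2 - 3*u + 2)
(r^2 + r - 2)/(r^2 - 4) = (r - 1)/(r - 2)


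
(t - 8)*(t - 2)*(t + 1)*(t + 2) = t^4 - 7*t^3 - 12*t^2 + 28*t + 32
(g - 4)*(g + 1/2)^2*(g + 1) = g^4 - 2*g^3 - 27*g^2/4 - 19*g/4 - 1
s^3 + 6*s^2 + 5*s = s*(s + 1)*(s + 5)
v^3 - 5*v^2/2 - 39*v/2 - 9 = (v - 6)*(v + 1/2)*(v + 3)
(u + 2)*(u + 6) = u^2 + 8*u + 12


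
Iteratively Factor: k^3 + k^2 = (k + 1)*(k^2) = k*(k + 1)*(k)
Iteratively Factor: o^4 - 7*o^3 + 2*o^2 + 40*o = (o - 5)*(o^3 - 2*o^2 - 8*o) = (o - 5)*(o + 2)*(o^2 - 4*o) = (o - 5)*(o - 4)*(o + 2)*(o)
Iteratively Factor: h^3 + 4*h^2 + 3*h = (h)*(h^2 + 4*h + 3) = h*(h + 3)*(h + 1)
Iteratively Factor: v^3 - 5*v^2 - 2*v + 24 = (v - 4)*(v^2 - v - 6) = (v - 4)*(v + 2)*(v - 3)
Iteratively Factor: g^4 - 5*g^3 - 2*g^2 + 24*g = (g - 4)*(g^3 - g^2 - 6*g) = (g - 4)*(g - 3)*(g^2 + 2*g) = g*(g - 4)*(g - 3)*(g + 2)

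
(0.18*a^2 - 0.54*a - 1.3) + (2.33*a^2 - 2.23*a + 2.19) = 2.51*a^2 - 2.77*a + 0.89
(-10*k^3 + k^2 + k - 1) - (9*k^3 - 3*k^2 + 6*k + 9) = -19*k^3 + 4*k^2 - 5*k - 10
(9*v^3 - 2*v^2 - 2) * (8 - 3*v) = -27*v^4 + 78*v^3 - 16*v^2 + 6*v - 16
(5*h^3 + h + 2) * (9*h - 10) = 45*h^4 - 50*h^3 + 9*h^2 + 8*h - 20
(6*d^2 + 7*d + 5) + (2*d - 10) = 6*d^2 + 9*d - 5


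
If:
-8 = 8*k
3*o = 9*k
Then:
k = -1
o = -3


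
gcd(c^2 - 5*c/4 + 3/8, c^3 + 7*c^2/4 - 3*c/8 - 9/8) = c - 3/4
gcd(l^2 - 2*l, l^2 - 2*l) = l^2 - 2*l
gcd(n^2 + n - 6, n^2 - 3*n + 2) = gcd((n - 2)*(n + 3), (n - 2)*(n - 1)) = n - 2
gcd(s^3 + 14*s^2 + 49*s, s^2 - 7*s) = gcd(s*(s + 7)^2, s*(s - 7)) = s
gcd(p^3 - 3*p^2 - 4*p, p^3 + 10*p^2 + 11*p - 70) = 1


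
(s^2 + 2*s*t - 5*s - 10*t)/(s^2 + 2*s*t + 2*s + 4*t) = (s - 5)/(s + 2)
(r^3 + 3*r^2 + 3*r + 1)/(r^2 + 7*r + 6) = (r^2 + 2*r + 1)/(r + 6)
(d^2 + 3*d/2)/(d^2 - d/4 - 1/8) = 4*d*(2*d + 3)/(8*d^2 - 2*d - 1)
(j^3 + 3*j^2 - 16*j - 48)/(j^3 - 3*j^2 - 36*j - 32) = (j^2 - j - 12)/(j^2 - 7*j - 8)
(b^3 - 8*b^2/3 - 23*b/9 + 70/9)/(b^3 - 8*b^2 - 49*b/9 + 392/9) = (3*b^2 - b - 10)/(3*b^2 - 17*b - 56)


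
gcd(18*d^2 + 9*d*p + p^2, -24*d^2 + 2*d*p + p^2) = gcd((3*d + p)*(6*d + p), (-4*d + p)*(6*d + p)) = 6*d + p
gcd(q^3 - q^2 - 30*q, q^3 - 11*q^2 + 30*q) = q^2 - 6*q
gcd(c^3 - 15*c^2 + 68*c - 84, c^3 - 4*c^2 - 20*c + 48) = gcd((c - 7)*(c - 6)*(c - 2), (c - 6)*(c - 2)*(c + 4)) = c^2 - 8*c + 12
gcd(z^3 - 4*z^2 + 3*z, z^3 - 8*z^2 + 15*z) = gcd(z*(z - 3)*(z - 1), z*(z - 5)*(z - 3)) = z^2 - 3*z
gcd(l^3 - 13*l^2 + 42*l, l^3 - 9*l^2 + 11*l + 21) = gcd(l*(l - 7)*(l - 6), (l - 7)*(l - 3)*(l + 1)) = l - 7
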